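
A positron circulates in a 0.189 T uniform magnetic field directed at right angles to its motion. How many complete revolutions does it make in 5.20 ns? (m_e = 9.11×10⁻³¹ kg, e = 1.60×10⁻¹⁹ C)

N = 27

T = 2πm/(qB) = 2π(9.11×10^-31) / [(1×1.60×10^-19)(0.189)] = 1.8929×10^-10 s.
N = t/T = 5.20×10^-9 / 1.8929×10^-10 ≈ 27.47, so 27 complete revolutions.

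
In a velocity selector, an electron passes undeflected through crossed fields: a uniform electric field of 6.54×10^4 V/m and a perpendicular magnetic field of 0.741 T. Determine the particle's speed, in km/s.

v ≈ 88.3 km/s

For zero net force, qE = qvB, so v = E/B.
v = (6.54×10^4) / (0.741) = 8.83×10^4 m/s.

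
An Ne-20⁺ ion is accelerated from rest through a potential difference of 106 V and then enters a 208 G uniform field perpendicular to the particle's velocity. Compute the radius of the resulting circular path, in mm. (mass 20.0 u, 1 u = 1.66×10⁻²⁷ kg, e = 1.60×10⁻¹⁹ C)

r ≈ 319 mm

The kinetic energy gained is K = qV = (1×1.60×10^-19)(106) = 1.70×10^-17 J.
v = √(2K/m) = 3.20×10^4 m/s.
r = mv/(qB) = (3.32×10^-26)(3.20×10^4) / [(1×1.60×10^-19)(0.0208)] = 0.319 m.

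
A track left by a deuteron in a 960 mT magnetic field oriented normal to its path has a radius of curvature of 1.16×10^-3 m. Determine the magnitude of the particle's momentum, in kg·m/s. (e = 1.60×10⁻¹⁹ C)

p ≈ 1.78×10^-22 kg·m/s

Since qvB = mv²/r, the momentum p = mv = qBr.
p = (1×1.60×10^-19)(0.960)(1.16×10^-3) = 1.78×10^-22 kg·m/s.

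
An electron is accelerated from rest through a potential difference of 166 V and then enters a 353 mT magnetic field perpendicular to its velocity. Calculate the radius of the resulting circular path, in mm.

The kinetic energy gained is K = qV = (1×1.60×10^-19)(166) = 2.66×10^-17 J.
v = √(2K/m) = 7.64×10^6 m/s.
r = mv/(qB) = (9.11×10^-31)(7.64×10^6) / [(1×1.60×10^-19)(0.353)] = 1.23×10^-4 m.

r ≈ 0.123 mm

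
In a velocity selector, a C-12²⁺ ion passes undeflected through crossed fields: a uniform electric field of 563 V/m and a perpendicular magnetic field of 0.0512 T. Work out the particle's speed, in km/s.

For zero net force, qE = qvB, so v = E/B.
v = (563) / (0.0512) = 1.10×10^4 m/s.

v ≈ 11.0 km/s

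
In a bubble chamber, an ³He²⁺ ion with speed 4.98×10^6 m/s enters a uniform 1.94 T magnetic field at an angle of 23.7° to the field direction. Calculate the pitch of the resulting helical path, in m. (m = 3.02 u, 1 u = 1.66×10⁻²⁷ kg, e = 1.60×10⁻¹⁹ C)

The velocity component along B is v∥ = v cos23.7° = 4.56×10^6 m/s.
The cyclotron period T = 2πm/(qB) = 5.07×10^-8 s is set by m, q, B alone.
Pitch = v∥·T = (4.56×10^6)(5.07×10^-8) = 0.231 m.

pitch ≈ 0.231 m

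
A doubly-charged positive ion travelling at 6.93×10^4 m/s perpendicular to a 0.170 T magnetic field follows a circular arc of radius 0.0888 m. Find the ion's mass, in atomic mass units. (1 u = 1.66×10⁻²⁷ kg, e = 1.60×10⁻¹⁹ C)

qvB = mv²/r ⇒ m = qBr/v.
m = (2×1.60×10^-19)(0.170)(0.0888) / (6.93×10^4) = 6.97×10^-26 kg = 42.0 u.

m ≈ 42.0 u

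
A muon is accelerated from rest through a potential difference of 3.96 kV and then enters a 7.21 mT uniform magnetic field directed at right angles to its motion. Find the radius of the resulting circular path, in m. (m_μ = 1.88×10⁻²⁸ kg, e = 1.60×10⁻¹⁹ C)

The kinetic energy gained is K = qV = (1×1.60×10^-19)(3960) = 6.34×10^-16 J.
v = √(2K/m) = 2.60×10^6 m/s.
r = mv/(qB) = (1.88×10^-28)(2.60×10^6) / [(1×1.60×10^-19)(7.21×10^-3)] = 0.423 m.

r ≈ 0.423 m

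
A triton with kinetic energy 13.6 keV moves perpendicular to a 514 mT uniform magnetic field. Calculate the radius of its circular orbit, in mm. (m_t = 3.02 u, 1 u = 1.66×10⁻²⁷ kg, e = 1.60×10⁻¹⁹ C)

Convert the energy: K = 13.6 keV = 2.18×10^-15 J.
v = √(2K/m) = √(2·2.18×10^-15/5.01×10^-27) = 9.32×10^5 m/s.
r = mv/(qB) = (5.01×10^-27)(9.32×10^5) / [(1×1.60×10^-19)(0.514)] = 0.0568 m.

r ≈ 56.8 mm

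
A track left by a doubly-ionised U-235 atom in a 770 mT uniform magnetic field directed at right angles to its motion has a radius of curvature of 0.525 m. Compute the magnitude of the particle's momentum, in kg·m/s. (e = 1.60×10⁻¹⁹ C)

Since qvB = mv²/r, the momentum p = mv = qBr.
p = (2×1.60×10^-19)(0.770)(0.525) = 1.29×10^-19 kg·m/s.

p ≈ 1.29×10^-19 kg·m/s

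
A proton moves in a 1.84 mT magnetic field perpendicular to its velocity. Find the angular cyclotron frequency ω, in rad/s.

ω ≈ 1.76×10^5 rad/s

ω = qB/m = (1×1.60×10^-19)(1.84×10^-3) / (1.67×10^-27) = 1.76×10^5 rad/s.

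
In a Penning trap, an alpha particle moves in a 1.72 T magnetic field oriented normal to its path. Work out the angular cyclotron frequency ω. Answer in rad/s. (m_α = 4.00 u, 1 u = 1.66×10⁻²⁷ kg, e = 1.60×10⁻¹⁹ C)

ω = qB/m = (2×1.60×10^-19)(1.72) / (6.64×10^-27) = 8.29×10^7 rad/s.

ω ≈ 8.29×10^7 rad/s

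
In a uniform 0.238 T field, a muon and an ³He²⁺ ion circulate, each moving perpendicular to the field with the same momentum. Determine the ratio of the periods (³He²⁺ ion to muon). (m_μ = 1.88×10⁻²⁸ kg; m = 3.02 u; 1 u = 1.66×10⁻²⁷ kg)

ratio ≈ 13.3

T = 2πm/(qB) is independent of speed, so T₂/T₁ = (m₂/q₂)/(m₁/q₁).
T_{³He²⁺ ion}/T_{muon} = (5.01×10^-27/2e) / (1.88×10^-28/1e) = 13.3.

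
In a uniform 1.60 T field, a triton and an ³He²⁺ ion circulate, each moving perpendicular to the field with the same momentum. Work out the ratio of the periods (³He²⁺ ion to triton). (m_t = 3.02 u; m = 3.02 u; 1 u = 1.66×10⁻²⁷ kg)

T = 2πm/(qB) is independent of speed, so T₂/T₁ = (m₂/q₂)/(m₁/q₁).
T_{³He²⁺ ion}/T_{triton} = (5.01×10^-27/2e) / (5.01×10^-27/1e) = 0.500.

ratio ≈ 0.500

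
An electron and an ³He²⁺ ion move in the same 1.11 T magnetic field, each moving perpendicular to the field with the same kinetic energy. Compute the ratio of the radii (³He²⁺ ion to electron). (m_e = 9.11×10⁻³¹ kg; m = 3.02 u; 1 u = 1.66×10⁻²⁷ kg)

r = √(2mK)/(qB) ⇒ at equal K, r ∝ √m/q.
r_{³He²⁺ ion}/r_{electron} = 37.1.

ratio ≈ 37.1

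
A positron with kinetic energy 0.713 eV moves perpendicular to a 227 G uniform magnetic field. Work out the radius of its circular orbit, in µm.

r ≈ 126 µm

Convert the energy: K = 0.713 eV = 1.14×10^-19 J.
v = √(2K/m) = √(2·1.14×10^-19/9.11×10^-31) = 5.00×10^5 m/s.
r = mv/(qB) = (9.11×10^-31)(5.00×10^5) / [(1×1.60×10^-19)(0.0227)] = 1.26×10^-4 m.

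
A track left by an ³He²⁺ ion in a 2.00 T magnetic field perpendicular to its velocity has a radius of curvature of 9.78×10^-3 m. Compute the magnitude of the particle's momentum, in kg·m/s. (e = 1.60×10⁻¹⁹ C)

p ≈ 6.26×10^-21 kg·m/s

Since qvB = mv²/r, the momentum p = mv = qBr.
p = (2×1.60×10^-19)(2.00)(9.78×10^-3) = 6.26×10^-21 kg·m/s.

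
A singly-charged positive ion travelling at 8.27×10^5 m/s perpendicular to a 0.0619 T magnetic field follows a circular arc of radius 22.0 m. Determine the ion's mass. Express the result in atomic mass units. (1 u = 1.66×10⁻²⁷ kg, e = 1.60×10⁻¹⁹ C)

m ≈ 159 u

qvB = mv²/r ⇒ m = qBr/v.
m = (1×1.60×10^-19)(0.0619)(22.0) / (8.27×10^5) = 2.63×10^-25 kg = 159 u.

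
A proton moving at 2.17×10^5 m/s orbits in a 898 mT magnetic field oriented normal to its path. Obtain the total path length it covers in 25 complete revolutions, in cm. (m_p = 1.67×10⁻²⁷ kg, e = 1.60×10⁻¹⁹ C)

L ≈ 39.6 cm

r = mv/(qB) = 2.52×10^-3 m, so one revolution covers 2πr = 0.0158 m.
In 25 revolutions: L = 25·2πr = 0.396 m.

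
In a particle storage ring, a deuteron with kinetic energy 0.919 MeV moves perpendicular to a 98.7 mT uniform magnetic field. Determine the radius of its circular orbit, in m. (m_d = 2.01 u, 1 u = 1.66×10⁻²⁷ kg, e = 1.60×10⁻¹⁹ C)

Convert the energy: K = 0.919 MeV = 1.47×10^-13 J.
v = √(2K/m) = √(2·1.47×10^-13/3.34×10^-27) = 9.39×10^6 m/s.
r = mv/(qB) = (3.34×10^-27)(9.39×10^6) / [(1×1.60×10^-19)(0.0987)] = 1.98 m.

r ≈ 1.98 m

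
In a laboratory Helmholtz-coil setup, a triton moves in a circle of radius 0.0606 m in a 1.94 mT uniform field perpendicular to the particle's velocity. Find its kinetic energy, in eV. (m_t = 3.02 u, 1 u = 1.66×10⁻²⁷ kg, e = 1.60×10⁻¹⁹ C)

K ≈ 0.221 eV

v = qBr/m = (1×1.60×10^-19)(1.94×10^-3)(0.0606) / (5.01×10^-27) = 3750 m/s.
K = ½mv² = 0.5·(5.01×10^-27)·(3750)² = 3.53×10^-20 J = 0.221 eV.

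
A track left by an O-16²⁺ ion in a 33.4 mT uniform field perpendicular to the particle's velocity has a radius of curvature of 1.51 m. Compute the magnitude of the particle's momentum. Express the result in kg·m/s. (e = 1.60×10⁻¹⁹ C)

Since qvB = mv²/r, the momentum p = mv = qBr.
p = (2×1.60×10^-19)(0.0334)(1.51) = 1.61×10^-20 kg·m/s.

p ≈ 1.61×10^-20 kg·m/s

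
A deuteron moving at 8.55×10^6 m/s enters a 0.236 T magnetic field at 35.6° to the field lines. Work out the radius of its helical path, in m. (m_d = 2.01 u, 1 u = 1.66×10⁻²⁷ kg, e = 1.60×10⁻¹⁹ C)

Only the perpendicular component v⊥ = v sin35.6° = 4.98×10^6 m/s is bent by the field.
r = m v⊥ /(qB) = (3.34×10^-27)(4.98×10^6) / [(1×1.60×10^-19)(0.236)] = 0.440 m.

r ≈ 0.440 m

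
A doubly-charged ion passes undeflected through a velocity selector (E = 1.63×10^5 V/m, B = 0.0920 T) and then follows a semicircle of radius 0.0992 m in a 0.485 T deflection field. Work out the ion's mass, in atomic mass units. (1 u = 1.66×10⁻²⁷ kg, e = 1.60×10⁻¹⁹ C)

m ≈ 5.23 u

v = E/B₁ = 1.77×10^6 m/s.
From r = mv/(qB₂), m = qB₂r/v = (2×1.60×10^-19)(0.485)(0.0992) / (1.77×10^6) = 8.69×10^-27 kg.
In atomic mass units: m = 8.69×10^-27 / 1.66×10^-27 = 5.23 u.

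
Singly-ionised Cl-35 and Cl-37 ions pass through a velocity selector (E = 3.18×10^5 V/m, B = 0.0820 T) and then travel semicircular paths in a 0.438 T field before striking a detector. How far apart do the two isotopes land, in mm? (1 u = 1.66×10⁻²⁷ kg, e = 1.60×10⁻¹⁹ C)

Both emerge at v = E/B₁ = 3.88×10^6 m/s.
r = mv/(qB₂), so r₁ = 3.215 m and r₂ = 3.399 m, giving Δr = 0.184 m.
After a semicircle each ion lands a diameter 2r from the entry slit, so the separation is 2Δr = 0.367 m.

Δd ≈ 367 mm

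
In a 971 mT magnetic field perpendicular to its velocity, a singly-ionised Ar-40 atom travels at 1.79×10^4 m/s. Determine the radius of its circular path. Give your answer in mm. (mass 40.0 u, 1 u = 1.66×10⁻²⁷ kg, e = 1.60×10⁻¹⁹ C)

r ≈ 7.65 mm

The magnetic force provides the centripetal force: qvB = mv²/r, so r = mv/(qB).
r = (6.64×10^-26 kg)(1.79×10^4 m/s) / [(1×1.60×10^-19 C)(0.971 T)] = 7.65×10^-3 m.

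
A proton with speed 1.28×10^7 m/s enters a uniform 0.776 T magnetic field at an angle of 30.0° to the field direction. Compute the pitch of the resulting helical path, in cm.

pitch ≈ 93.7 cm

The velocity component along B is v∥ = v cos30.0° = 1.11×10^7 m/s.
The cyclotron period T = 2πm/(qB) = 8.45×10^-8 s is set by m, q, B alone.
Pitch = v∥·T = (1.11×10^7)(8.45×10^-8) = 0.937 m.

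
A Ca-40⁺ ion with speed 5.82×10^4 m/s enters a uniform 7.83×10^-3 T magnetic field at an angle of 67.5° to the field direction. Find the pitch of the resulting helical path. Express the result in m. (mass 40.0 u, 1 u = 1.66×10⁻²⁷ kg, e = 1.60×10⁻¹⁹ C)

pitch ≈ 7.42 m

The velocity component along B is v∥ = v cos67.5° = 2.23×10^4 m/s.
The cyclotron period T = 2πm/(qB) = 3.33×10^-4 s is set by m, q, B alone.
Pitch = v∥·T = (2.23×10^4)(3.33×10^-4) = 7.42 m.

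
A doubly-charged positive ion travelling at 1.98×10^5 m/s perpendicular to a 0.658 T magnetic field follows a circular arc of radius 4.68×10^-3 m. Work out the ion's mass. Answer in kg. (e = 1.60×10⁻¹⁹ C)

qvB = mv²/r ⇒ m = qBr/v.
m = (2×1.60×10^-19)(0.658)(4.68×10^-3) / (1.98×10^5) = 4.98×10^-27 kg.

m ≈ 4.98×10^-27 kg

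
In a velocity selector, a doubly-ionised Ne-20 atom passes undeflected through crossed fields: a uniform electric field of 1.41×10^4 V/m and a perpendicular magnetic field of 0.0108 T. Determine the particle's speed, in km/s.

v ≈ 1310 km/s

For zero net force, qE = qvB, so v = E/B.
v = (1.41×10^4) / (0.0108) = 1.31×10^6 m/s.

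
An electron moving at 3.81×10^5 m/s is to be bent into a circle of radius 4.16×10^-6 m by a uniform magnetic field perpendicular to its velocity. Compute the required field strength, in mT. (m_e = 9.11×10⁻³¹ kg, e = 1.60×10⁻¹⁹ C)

qvB = mv²/r gives B = mv/(qr).
B = (9.11×10^-31)(3.81×10^5) / [(1×1.60×10^-19)(4.16×10^-6)] = 0.521 T.

B ≈ 521 mT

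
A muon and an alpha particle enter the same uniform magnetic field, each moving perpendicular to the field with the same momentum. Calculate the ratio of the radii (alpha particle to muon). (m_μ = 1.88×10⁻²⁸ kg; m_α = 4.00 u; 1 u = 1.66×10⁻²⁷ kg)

ratio ≈ 0.500

r = p/(qB) ⇒ at equal p, r ∝ 1/q.
r_{alpha particle}/r_{muon} = 0.500.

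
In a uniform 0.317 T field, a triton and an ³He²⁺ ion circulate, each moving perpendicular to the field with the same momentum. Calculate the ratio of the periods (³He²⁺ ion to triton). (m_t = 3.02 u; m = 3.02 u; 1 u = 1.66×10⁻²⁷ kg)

ratio ≈ 0.500

T = 2πm/(qB) is independent of speed, so T₂/T₁ = (m₂/q₂)/(m₁/q₁).
T_{³He²⁺ ion}/T_{triton} = (5.01×10^-27/2e) / (5.01×10^-27/1e) = 0.500.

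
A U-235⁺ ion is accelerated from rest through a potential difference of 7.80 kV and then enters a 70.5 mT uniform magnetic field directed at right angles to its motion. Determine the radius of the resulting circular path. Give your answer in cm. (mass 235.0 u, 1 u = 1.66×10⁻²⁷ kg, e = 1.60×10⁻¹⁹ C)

r ≈ 277 cm

The kinetic energy gained is K = qV = (1×1.60×10^-19)(7800) = 1.25×10^-15 J.
v = √(2K/m) = 8.00×10^4 m/s.
r = mv/(qB) = (3.90×10^-25)(8.00×10^4) / [(1×1.60×10^-19)(0.0705)] = 2.77 m.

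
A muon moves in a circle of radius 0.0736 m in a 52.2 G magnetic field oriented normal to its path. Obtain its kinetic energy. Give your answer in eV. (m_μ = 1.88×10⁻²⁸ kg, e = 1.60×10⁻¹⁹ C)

v = qBr/m = (1×1.60×10^-19)(5.22×10^-3)(0.0736) / (1.88×10^-28) = 3.27×10^5 m/s.
K = ½mv² = 0.5·(1.88×10^-28)·(3.27×10^5)² = 1.00×10^-17 J = 62.8 eV.

K ≈ 62.8 eV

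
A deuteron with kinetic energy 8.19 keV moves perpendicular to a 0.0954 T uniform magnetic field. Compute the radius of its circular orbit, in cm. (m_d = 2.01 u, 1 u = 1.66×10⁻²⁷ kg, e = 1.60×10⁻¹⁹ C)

r ≈ 19.4 cm

Convert the energy: K = 8.19 keV = 1.31×10^-15 J.
v = √(2K/m) = √(2·1.31×10^-15/3.34×10^-27) = 8.86×10^5 m/s.
r = mv/(qB) = (3.34×10^-27)(8.86×10^5) / [(1×1.60×10^-19)(0.0954)] = 0.194 m.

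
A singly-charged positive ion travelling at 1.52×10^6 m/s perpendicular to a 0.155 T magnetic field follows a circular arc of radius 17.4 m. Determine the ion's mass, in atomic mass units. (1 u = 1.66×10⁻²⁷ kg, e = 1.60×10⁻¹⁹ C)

m ≈ 171 u

qvB = mv²/r ⇒ m = qBr/v.
m = (1×1.60×10^-19)(0.155)(17.4) / (1.52×10^6) = 2.84×10^-25 kg = 171 u.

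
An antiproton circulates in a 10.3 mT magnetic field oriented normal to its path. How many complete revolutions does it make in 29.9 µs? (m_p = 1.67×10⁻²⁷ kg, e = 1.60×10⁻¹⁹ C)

T = 2πm/(qB) = 2π(1.67×10^-27) / [(1×1.60×10^-19)(0.0103)] = 6.3671×10^-6 s.
N = t/T = 2.99×10^-5 / 6.3671×10^-6 ≈ 4.70, so 4 complete revolutions.

N = 4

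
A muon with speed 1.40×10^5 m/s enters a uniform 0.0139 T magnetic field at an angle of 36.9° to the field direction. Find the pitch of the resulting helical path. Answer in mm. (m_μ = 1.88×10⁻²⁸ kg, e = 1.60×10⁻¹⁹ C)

The velocity component along B is v∥ = v cos36.9° = 1.12×10^5 m/s.
The cyclotron period T = 2πm/(qB) = 5.31×10^-7 s is set by m, q, B alone.
Pitch = v∥·T = (1.12×10^5)(5.31×10^-7) = 0.0595 m.

pitch ≈ 59.5 mm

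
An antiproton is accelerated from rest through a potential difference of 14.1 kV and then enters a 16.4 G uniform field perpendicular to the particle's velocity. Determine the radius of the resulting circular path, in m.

The kinetic energy gained is K = qV = (1×1.60×10^-19)(1.41×10^4) = 2.26×10^-15 J.
v = √(2K/m) = 1.64×10^6 m/s.
r = mv/(qB) = (1.67×10^-27)(1.64×10^6) / [(1×1.60×10^-19)(1.64×10^-3)] = 10.5 m.

r ≈ 10.5 m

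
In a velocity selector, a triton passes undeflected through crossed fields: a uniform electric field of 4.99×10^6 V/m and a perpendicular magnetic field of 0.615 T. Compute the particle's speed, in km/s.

For zero net force, qE = qvB, so v = E/B.
v = (4.99×10^6) / (0.615) = 8.11×10^6 m/s.

v ≈ 8110 km/s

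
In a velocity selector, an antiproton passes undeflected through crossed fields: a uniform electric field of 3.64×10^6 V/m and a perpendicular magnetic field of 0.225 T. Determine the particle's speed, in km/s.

v ≈ 16200 km/s

For zero net force, qE = qvB, so v = E/B.
v = (3.64×10^6) / (0.225) = 1.62×10^7 m/s.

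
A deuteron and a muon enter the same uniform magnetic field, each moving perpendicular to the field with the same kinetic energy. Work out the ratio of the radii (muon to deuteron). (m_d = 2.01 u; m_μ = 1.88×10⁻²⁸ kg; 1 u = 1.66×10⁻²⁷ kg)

ratio ≈ 0.237

r = √(2mK)/(qB) ⇒ at equal K, r ∝ √m/q.
r_{muon}/r_{deuteron} = 0.237.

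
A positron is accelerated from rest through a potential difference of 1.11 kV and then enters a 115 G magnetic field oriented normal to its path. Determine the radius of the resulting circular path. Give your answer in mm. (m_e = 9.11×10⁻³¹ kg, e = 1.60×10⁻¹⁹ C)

The kinetic energy gained is K = qV = (1×1.60×10^-19)(1110) = 1.78×10^-16 J.
v = √(2K/m) = 1.97×10^7 m/s.
r = mv/(qB) = (9.11×10^-31)(1.97×10^7) / [(1×1.60×10^-19)(0.0115)] = 9.78×10^-3 m.

r ≈ 9.78 mm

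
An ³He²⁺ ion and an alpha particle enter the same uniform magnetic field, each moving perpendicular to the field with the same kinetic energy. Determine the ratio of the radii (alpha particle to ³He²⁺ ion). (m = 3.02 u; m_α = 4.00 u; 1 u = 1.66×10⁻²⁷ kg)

r = √(2mK)/(qB) ⇒ at equal K, r ∝ √m/q.
r_{alpha particle}/r_{³He²⁺ ion} = 1.15.

ratio ≈ 1.15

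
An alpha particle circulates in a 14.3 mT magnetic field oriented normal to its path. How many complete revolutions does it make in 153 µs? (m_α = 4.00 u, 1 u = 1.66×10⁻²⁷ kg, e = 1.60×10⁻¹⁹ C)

N = 16

T = 2πm/(qB) = 2π(6.64×10^-27) / [(2×1.60×10^-19)(0.0143)] = 9.1172×10^-6 s.
N = t/T = 1.53×10^-4 / 9.1172×10^-6 ≈ 16.78, so 16 complete revolutions.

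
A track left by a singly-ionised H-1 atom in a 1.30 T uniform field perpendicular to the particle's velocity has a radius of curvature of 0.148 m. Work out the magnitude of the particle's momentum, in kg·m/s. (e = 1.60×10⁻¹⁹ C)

Since qvB = mv²/r, the momentum p = mv = qBr.
p = (1×1.60×10^-19)(1.30)(0.148) = 3.08×10^-20 kg·m/s.

p ≈ 3.08×10^-20 kg·m/s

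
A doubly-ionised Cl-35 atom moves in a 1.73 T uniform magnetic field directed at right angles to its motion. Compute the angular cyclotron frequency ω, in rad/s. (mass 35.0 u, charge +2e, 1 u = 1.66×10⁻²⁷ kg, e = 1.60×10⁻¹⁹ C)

ω = qB/m = (2×1.60×10^-19)(1.73) / (5.81×10^-26) = 9.53×10^6 rad/s.

ω ≈ 9.53×10^6 rad/s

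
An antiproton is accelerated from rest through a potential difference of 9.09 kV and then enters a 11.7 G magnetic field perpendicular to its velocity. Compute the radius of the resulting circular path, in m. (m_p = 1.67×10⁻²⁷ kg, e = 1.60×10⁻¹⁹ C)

The kinetic energy gained is K = qV = (1×1.60×10^-19)(9090) = 1.45×10^-15 J.
v = √(2K/m) = 1.32×10^6 m/s.
r = mv/(qB) = (1.67×10^-27)(1.32×10^6) / [(1×1.60×10^-19)(1.17×10^-3)] = 11.8 m.

r ≈ 11.8 m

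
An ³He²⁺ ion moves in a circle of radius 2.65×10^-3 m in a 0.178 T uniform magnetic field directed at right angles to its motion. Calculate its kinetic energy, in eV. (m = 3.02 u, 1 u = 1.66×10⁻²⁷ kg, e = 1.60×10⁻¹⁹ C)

v = qBr/m = (2×1.60×10^-19)(0.178)(2.65×10^-3) / (5.01×10^-27) = 3.01×10^4 m/s.
K = ½mv² = 0.5·(5.01×10^-27)·(3.01×10^4)² = 2.27×10^-18 J = 14.2 eV.

K ≈ 14.2 eV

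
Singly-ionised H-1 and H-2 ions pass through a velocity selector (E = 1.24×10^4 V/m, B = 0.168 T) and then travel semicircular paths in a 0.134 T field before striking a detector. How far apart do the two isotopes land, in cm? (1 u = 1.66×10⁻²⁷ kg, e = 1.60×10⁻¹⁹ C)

Δd ≈ 1.14 cm

Both emerge at v = E/B₁ = 7.38×10^4 m/s.
r = mv/(qB₂), so r₁ = 5.715×10^-3 m and r₂ = 0.01143 m, giving Δr = 5.71×10^-3 m.
After a semicircle each ion lands a diameter 2r from the entry slit, so the separation is 2Δr = 0.0114 m.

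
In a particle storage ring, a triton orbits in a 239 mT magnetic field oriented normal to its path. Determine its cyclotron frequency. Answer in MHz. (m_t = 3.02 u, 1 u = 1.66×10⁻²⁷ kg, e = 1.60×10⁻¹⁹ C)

f ≈ 1.21 MHz

f = qB/(2πm) = (1×1.60×10^-19)(0.239) / [2π(5.01×10^-27)] = 1.21×10^6 Hz.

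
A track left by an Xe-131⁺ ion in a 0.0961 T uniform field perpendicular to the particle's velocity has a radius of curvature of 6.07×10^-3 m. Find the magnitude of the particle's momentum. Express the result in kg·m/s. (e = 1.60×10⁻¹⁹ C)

p ≈ 9.33×10^-23 kg·m/s

Since qvB = mv²/r, the momentum p = mv = qBr.
p = (1×1.60×10^-19)(0.0961)(6.07×10^-3) = 9.33×10^-23 kg·m/s.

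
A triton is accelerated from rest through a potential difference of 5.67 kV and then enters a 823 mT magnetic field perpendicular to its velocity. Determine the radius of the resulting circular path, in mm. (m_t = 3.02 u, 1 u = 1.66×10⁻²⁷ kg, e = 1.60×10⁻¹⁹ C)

r ≈ 22.9 mm

The kinetic energy gained is K = qV = (1×1.60×10^-19)(5670) = 9.07×10^-16 J.
v = √(2K/m) = 6.02×10^5 m/s.
r = mv/(qB) = (5.01×10^-27)(6.02×10^5) / [(1×1.60×10^-19)(0.823)] = 0.0229 m.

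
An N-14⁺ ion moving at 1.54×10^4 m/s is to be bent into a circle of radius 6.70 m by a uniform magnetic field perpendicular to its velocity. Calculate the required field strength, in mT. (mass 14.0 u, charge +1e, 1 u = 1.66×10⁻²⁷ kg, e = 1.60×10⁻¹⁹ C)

qvB = mv²/r gives B = mv/(qr).
B = (2.32×10^-26)(1.54×10^4) / [(1×1.60×10^-19)(6.70)] = 3.34×10^-4 T.

B ≈ 0.334 mT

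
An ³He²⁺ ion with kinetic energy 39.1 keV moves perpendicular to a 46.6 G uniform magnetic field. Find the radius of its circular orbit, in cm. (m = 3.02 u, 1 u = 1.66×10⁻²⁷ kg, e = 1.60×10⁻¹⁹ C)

r ≈ 531 cm

Convert the energy: K = 39.1 keV = 6.26×10^-15 J.
v = √(2K/m) = √(2·6.26×10^-15/5.01×10^-27) = 1.58×10^6 m/s.
r = mv/(qB) = (5.01×10^-27)(1.58×10^6) / [(2×1.60×10^-19)(4.66×10^-3)] = 5.31 m.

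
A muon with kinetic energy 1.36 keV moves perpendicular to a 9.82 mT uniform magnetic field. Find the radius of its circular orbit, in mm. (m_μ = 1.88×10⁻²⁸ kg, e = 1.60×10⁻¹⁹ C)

r ≈ 182 mm

Convert the energy: K = 1.36 keV = 2.18×10^-16 J.
v = √(2K/m) = √(2·2.18×10^-16/1.88×10^-28) = 1.52×10^6 m/s.
r = mv/(qB) = (1.88×10^-28)(1.52×10^6) / [(1×1.60×10^-19)(9.82×10^-3)] = 0.182 m.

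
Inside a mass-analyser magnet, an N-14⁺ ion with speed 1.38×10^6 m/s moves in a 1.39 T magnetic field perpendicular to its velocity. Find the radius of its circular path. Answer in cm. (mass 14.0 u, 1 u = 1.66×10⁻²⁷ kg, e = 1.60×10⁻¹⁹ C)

The magnetic force provides the centripetal force: qvB = mv²/r, so r = mv/(qB).
r = (2.32×10^-26 kg)(1.38×10^6 m/s) / [(1×1.60×10^-19 C)(1.39 T)] = 0.144 m.

r ≈ 14.4 cm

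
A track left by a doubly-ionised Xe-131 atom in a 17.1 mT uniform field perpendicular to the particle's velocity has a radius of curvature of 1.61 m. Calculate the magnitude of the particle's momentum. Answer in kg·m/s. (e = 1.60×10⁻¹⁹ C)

Since qvB = mv²/r, the momentum p = mv = qBr.
p = (2×1.60×10^-19)(0.0171)(1.61) = 8.81×10^-21 kg·m/s.

p ≈ 8.81×10^-21 kg·m/s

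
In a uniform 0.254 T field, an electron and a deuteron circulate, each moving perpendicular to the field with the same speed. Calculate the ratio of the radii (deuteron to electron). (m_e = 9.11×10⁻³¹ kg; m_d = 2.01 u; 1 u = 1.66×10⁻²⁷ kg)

r = mv/(qB) ⇒ at equal v, r ∝ m/q.
r_{deuteron}/r_{electron} = 3660.

ratio ≈ 3660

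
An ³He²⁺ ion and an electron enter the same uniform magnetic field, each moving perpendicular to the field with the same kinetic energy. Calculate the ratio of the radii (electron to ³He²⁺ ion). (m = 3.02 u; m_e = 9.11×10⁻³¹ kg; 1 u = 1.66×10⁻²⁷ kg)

r = √(2mK)/(qB) ⇒ at equal K, r ∝ √m/q.
r_{electron}/r_{³He²⁺ ion} = 0.0270.

ratio ≈ 0.0270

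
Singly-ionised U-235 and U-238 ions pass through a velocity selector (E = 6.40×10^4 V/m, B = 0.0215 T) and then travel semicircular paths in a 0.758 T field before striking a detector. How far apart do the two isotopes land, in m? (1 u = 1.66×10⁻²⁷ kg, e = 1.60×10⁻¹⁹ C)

Both emerge at v = E/B₁ = 2.98×10^6 m/s.
r = mv/(qB₂), so r₁ = 9.575 m and r₂ = 9.697 m, giving Δr = 0.122 m.
After a semicircle each ion lands a diameter 2r from the entry slit, so the separation is 2Δr = 0.244 m.

Δd ≈ 0.244 m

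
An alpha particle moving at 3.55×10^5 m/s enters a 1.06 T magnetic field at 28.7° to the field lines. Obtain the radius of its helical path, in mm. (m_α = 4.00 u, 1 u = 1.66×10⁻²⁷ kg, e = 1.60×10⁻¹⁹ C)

r ≈ 3.34 mm

Only the perpendicular component v⊥ = v sin28.7° = 1.70×10^5 m/s is bent by the field.
r = m v⊥ /(qB) = (6.64×10^-27)(1.70×10^5) / [(2×1.60×10^-19)(1.06)] = 3.34×10^-3 m.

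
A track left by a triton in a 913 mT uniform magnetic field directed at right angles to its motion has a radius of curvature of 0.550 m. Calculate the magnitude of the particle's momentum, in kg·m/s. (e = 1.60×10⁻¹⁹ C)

Since qvB = mv²/r, the momentum p = mv = qBr.
p = (1×1.60×10^-19)(0.913)(0.550) = 8.03×10^-20 kg·m/s.

p ≈ 8.03×10^-20 kg·m/s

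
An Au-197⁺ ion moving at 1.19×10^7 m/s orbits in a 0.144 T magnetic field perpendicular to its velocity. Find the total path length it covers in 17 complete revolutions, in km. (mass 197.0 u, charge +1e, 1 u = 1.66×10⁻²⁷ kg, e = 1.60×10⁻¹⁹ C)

L ≈ 18.0 km

r = mv/(qB) = 169 m, so one revolution covers 2πr = 1060 m.
In 17 revolutions: L = 17·2πr = 1.80×10^4 m.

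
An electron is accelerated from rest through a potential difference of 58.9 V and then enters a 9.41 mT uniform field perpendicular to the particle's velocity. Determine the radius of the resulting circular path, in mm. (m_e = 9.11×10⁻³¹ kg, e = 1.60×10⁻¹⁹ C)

The kinetic energy gained is K = qV = (1×1.60×10^-19)(58.9) = 9.42×10^-18 J.
v = √(2K/m) = 4.55×10^6 m/s.
r = mv/(qB) = (9.11×10^-31)(4.55×10^6) / [(1×1.60×10^-19)(9.41×10^-3)] = 2.75×10^-3 m.

r ≈ 2.75 mm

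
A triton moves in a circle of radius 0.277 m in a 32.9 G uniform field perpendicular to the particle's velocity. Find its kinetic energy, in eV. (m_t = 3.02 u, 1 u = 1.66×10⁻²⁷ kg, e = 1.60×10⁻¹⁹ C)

v = qBr/m = (1×1.60×10^-19)(3.29×10^-3)(0.277) / (5.01×10^-27) = 2.91×10^4 m/s.
K = ½mv² = 0.5·(5.01×10^-27)·(2.91×10^4)² = 2.12×10^-18 J = 13.3 eV.

K ≈ 13.3 eV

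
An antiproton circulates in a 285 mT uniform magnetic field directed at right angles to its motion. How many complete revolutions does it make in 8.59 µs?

T = 2πm/(qB) = 2π(1.67×10^-27) / [(1×1.60×10^-19)(0.285)] = 2.3011×10^-7 s.
N = t/T = 8.59×10^-6 / 2.3011×10^-7 ≈ 37.33, so 37 complete revolutions.

N = 37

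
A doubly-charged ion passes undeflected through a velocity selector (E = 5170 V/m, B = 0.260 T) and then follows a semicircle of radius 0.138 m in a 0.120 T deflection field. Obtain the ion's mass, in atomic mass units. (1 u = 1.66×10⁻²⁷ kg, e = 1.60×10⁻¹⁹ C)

v = E/B₁ = 1.99×10^4 m/s.
From r = mv/(qB₂), m = qB₂r/v = (2×1.60×10^-19)(0.120)(0.138) / (1.99×10^4) = 2.66×10^-25 kg.
In atomic mass units: m = 2.66×10^-25 / 1.66×10^-27 = 161 u.

m ≈ 161 u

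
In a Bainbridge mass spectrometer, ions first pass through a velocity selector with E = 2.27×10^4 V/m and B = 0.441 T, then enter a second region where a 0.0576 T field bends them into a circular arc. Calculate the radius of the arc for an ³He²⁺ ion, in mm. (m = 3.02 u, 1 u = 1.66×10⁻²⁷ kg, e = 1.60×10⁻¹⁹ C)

The selector passes v = E/B = 2.27×10^4/0.441 = 5.15×10^4 m/s.
In the deflection region, r = mv/(qB₂) = (5.01×10^-27)(5.15×10^4) / [(2×1.60×10^-19)(0.0576)] = 0.0140 m.

r ≈ 14.0 mm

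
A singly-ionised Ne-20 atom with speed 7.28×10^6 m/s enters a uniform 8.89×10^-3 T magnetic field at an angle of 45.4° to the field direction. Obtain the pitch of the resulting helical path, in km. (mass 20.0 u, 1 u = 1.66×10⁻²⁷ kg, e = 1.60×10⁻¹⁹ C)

The velocity component along B is v∥ = v cos45.4° = 5.11×10^6 m/s.
The cyclotron period T = 2πm/(qB) = 1.47×10^-4 s is set by m, q, B alone.
Pitch = v∥·T = (5.11×10^6)(1.47×10^-4) = 750 m.

pitch ≈ 0.750 km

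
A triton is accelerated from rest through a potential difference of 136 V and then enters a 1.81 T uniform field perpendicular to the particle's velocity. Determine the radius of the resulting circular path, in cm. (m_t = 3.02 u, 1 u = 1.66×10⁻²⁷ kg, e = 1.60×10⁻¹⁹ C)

The kinetic energy gained is K = qV = (1×1.60×10^-19)(136) = 2.18×10^-17 J.
v = √(2K/m) = 9.32×10^4 m/s.
r = mv/(qB) = (5.01×10^-27)(9.32×10^4) / [(1×1.60×10^-19)(1.81)] = 1.61×10^-3 m.

r ≈ 0.161 cm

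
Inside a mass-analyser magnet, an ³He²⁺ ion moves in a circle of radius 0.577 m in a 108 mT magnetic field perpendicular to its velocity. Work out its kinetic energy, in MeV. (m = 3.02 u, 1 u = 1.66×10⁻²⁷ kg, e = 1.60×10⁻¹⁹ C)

v = qBr/m = (2×1.60×10^-19)(0.108)(0.577) / (5.01×10^-27) = 3.98×10^6 m/s.
K = ½mv² = 0.5·(5.01×10^-27)·(3.98×10^6)² = 3.97×10^-14 J = 0.248 MeV.

K ≈ 0.248 MeV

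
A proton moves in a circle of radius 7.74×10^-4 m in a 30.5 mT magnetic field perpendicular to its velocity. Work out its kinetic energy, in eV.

K ≈ 0.0267 eV

v = qBr/m = (1×1.60×10^-19)(0.0305)(7.74×10^-4) / (1.67×10^-27) = 2260 m/s.
K = ½mv² = 0.5·(1.67×10^-27)·(2260)² = 4.27×10^-21 J = 0.0267 eV.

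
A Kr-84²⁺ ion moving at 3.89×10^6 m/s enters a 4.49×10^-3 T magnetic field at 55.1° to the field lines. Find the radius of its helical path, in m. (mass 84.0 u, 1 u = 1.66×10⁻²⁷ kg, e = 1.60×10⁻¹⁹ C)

Only the perpendicular component v⊥ = v sin55.1° = 3.19×10^6 m/s is bent by the field.
r = m v⊥ /(qB) = (1.39×10^-25)(3.19×10^6) / [(2×1.60×10^-19)(4.49×10^-3)] = 310 m.

r ≈ 310 m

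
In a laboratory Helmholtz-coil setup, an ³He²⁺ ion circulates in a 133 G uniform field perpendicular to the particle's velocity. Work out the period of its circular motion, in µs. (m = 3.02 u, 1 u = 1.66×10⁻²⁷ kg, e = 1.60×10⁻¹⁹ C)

T ≈ 7.40 µs

The cyclotron period is independent of speed: T = 2πm/(qB).
T = 2π(5.01×10^-27) / [(2×1.60×10^-19)(0.0133)] = 7.40×10^-6 s.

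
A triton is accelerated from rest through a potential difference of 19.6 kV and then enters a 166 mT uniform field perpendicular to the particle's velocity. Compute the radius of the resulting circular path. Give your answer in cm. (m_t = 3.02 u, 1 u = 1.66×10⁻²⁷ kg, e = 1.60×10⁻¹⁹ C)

r ≈ 21.1 cm

The kinetic energy gained is K = qV = (1×1.60×10^-19)(1.96×10^4) = 3.14×10^-15 J.
v = √(2K/m) = 1.12×10^6 m/s.
r = mv/(qB) = (5.01×10^-27)(1.12×10^6) / [(1×1.60×10^-19)(0.166)] = 0.211 m.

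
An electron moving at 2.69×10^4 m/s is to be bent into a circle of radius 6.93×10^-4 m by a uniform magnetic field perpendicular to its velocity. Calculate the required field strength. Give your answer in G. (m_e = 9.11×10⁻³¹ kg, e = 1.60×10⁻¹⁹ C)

qvB = mv²/r gives B = mv/(qr).
B = (9.11×10^-31)(2.69×10^4) / [(1×1.60×10^-19)(6.93×10^-4)] = 2.21×10^-4 T.

B ≈ 2.21 G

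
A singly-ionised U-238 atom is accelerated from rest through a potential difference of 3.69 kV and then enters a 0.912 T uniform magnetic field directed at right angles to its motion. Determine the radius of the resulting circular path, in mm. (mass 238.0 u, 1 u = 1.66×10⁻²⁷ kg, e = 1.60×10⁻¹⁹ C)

The kinetic energy gained is K = qV = (1×1.60×10^-19)(3690) = 5.90×10^-16 J.
v = √(2K/m) = 5.47×10^4 m/s.
r = mv/(qB) = (3.95×10^-25)(5.47×10^4) / [(1×1.60×10^-19)(0.912)] = 0.148 m.

r ≈ 148 mm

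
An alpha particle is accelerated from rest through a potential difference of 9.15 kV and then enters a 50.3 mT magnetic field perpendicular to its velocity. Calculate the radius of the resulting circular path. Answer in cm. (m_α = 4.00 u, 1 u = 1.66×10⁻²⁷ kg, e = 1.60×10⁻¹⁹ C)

r ≈ 38.7 cm

The kinetic energy gained is K = qV = (2×1.60×10^-19)(9150) = 2.93×10^-15 J.
v = √(2K/m) = 9.39×10^5 m/s.
r = mv/(qB) = (6.64×10^-27)(9.39×10^5) / [(2×1.60×10^-19)(0.0503)] = 0.387 m.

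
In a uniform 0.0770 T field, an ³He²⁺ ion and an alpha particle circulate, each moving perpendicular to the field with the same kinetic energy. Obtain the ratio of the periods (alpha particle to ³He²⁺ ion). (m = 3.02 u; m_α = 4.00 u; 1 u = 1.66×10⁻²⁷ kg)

T = 2πm/(qB) is independent of speed, so T₂/T₁ = (m₂/q₂)/(m₁/q₁).
T_{alpha particle}/T_{³He²⁺ ion} = (6.64×10^-27/2e) / (5.01×10^-27/2e) = 1.32.

ratio ≈ 1.32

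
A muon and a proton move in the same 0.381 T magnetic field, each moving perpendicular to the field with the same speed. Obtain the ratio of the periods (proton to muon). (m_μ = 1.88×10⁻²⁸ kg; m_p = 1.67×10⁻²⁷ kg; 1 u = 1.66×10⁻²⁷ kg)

T = 2πm/(qB) is independent of speed, so T₂/T₁ = (m₂/q₂)/(m₁/q₁).
T_{proton}/T_{muon} = (1.67×10^-27/1e) / (1.88×10^-28/1e) = 8.88.

ratio ≈ 8.88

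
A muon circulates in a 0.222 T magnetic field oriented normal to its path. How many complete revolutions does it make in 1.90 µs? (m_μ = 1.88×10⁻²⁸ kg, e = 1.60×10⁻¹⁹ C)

N = 57

T = 2πm/(qB) = 2π(1.88×10^-28) / [(1×1.60×10^-19)(0.222)] = 3.3256×10^-8 s.
N = t/T = 1.90×10^-6 / 3.3256×10^-8 ≈ 57.13, so 57 complete revolutions.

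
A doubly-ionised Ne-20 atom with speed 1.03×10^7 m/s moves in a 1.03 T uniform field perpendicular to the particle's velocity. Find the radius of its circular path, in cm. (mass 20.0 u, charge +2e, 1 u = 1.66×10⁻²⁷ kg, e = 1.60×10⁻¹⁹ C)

r ≈ 104 cm

The magnetic force provides the centripetal force: qvB = mv²/r, so r = mv/(qB).
r = (3.32×10^-26 kg)(1.03×10^7 m/s) / [(2×1.60×10^-19 C)(1.03 T)] = 1.04 m.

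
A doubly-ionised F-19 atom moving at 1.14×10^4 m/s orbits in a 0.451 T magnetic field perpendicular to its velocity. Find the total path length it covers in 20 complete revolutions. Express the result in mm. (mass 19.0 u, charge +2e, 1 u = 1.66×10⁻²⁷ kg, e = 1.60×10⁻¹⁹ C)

r = mv/(qB) = 2.49×10^-3 m, so one revolution covers 2πr = 0.0157 m.
In 20 revolutions: L = 20·2πr = 0.313 m.

L ≈ 313 mm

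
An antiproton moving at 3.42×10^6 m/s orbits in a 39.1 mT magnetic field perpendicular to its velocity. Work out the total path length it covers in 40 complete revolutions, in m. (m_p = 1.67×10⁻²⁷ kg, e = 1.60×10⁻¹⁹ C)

L ≈ 229 m

r = mv/(qB) = 0.913 m, so one revolution covers 2πr = 5.74 m.
In 40 revolutions: L = 40·2πr = 229 m.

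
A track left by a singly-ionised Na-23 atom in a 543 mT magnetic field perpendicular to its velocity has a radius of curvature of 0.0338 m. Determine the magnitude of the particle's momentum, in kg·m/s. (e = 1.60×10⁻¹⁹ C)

p ≈ 2.94×10^-21 kg·m/s

Since qvB = mv²/r, the momentum p = mv = qBr.
p = (1×1.60×10^-19)(0.543)(0.0338) = 2.94×10^-21 kg·m/s.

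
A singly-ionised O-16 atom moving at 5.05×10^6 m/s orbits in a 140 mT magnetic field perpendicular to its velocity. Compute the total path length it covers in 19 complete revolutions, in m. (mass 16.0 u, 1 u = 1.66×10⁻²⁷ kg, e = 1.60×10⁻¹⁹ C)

L ≈ 715 m

r = mv/(qB) = 5.99 m, so one revolution covers 2πr = 37.6 m.
In 19 revolutions: L = 19·2πr = 715 m.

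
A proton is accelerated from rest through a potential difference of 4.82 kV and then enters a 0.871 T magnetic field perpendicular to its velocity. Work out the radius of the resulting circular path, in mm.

The kinetic energy gained is K = qV = (1×1.60×10^-19)(4820) = 7.71×10^-16 J.
v = √(2K/m) = 9.61×10^5 m/s.
r = mv/(qB) = (1.67×10^-27)(9.61×10^5) / [(1×1.60×10^-19)(0.871)] = 0.0115 m.

r ≈ 11.5 mm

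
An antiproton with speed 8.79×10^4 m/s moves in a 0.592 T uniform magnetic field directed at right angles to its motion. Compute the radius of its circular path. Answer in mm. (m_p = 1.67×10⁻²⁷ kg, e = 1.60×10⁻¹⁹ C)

The magnetic force provides the centripetal force: qvB = mv²/r, so r = mv/(qB).
r = (1.67×10^-27 kg)(8.79×10^4 m/s) / [(1×1.60×10^-19 C)(0.592 T)] = 1.55×10^-3 m.

r ≈ 1.55 mm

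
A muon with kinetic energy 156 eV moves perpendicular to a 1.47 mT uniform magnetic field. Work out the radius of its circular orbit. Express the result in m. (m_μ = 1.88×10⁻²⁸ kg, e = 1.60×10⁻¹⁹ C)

Convert the energy: K = 156 eV = 2.50×10^-17 J.
v = √(2K/m) = √(2·2.50×10^-17/1.88×10^-28) = 5.15×10^5 m/s.
r = mv/(qB) = (1.88×10^-28)(5.15×10^5) / [(1×1.60×10^-19)(1.47×10^-3)] = 0.412 m.

r ≈ 0.412 m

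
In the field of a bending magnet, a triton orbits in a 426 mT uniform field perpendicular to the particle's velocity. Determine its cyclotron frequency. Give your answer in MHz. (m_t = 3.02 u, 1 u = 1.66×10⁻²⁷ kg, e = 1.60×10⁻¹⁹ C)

f = qB/(2πm) = (1×1.60×10^-19)(0.426) / [2π(5.01×10^-27)] = 2.16×10^6 Hz.

f ≈ 2.16 MHz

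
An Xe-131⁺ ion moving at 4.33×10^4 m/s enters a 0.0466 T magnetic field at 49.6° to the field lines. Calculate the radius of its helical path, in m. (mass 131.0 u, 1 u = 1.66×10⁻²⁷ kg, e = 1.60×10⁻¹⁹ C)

r ≈ 0.962 m

Only the perpendicular component v⊥ = v sin49.6° = 3.30×10^4 m/s is bent by the field.
r = m v⊥ /(qB) = (2.17×10^-25)(3.30×10^4) / [(1×1.60×10^-19)(0.0466)] = 0.962 m.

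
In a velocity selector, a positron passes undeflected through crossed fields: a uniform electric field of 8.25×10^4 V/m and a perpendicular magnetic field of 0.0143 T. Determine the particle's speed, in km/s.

v ≈ 5770 km/s

For zero net force, qE = qvB, so v = E/B.
v = (8.25×10^4) / (0.0143) = 5.77×10^6 m/s.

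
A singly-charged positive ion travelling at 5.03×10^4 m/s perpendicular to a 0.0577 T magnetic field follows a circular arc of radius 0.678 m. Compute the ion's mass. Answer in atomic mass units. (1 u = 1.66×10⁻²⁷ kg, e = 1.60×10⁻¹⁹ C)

m ≈ 75.0 u

qvB = mv²/r ⇒ m = qBr/v.
m = (1×1.60×10^-19)(0.0577)(0.678) / (5.03×10^4) = 1.24×10^-25 kg = 75.0 u.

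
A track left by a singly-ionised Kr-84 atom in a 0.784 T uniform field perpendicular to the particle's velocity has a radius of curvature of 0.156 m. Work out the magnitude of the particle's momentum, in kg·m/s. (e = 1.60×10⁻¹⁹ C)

p ≈ 1.96×10^-20 kg·m/s

Since qvB = mv²/r, the momentum p = mv = qBr.
p = (1×1.60×10^-19)(0.784)(0.156) = 1.96×10^-20 kg·m/s.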